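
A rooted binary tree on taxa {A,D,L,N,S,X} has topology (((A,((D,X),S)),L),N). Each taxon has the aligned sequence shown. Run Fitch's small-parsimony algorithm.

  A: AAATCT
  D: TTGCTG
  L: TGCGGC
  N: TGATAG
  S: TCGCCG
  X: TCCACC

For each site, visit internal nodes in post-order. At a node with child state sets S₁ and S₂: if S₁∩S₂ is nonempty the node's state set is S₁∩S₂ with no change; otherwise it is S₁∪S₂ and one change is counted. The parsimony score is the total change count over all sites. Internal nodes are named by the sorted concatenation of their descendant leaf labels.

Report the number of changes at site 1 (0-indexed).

3

DX@0: {T} ∩ {T} = {T} (intersection, +0)
DSX@0: {T} ∩ {T} = {T} (intersection, +0)
ADSX@0: {A} ∪ {T} = {A,T} (union, +1)
ADLSX@0: {A,T} ∩ {T} = {T} (intersection, +0)
ADLNSX@0: {T} ∩ {T} = {T} (intersection, +0)
DX@1: {T} ∪ {C} = {C,T} (union, +1)
DSX@1: {C,T} ∩ {C} = {C} (intersection, +0)
ADSX@1: {A} ∪ {C} = {A,C} (union, +1)
ADLSX@1: {A,C} ∪ {G} = {A,C,G} (union, +1)
ADLNSX@1: {A,C,G} ∩ {G} = {G} (intersection, +0)
DX@2: {G} ∪ {C} = {C,G} (union, +1)
DSX@2: {C,G} ∩ {G} = {G} (intersection, +0)
ADSX@2: {A} ∪ {G} = {A,G} (union, +1)
ADLSX@2: {A,G} ∪ {C} = {A,C,G} (union, +1)
ADLNSX@2: {A,C,G} ∩ {A} = {A} (intersection, +0)
DX@3: {C} ∪ {A} = {A,C} (union, +1)
DSX@3: {A,C} ∩ {C} = {C} (intersection, +0)
ADSX@3: {T} ∪ {C} = {C,T} (union, +1)
ADLSX@3: {C,T} ∪ {G} = {C,G,T} (union, +1)
ADLNSX@3: {C,G,T} ∩ {T} = {T} (intersection, +0)
DX@4: {T} ∪ {C} = {C,T} (union, +1)
DSX@4: {C,T} ∩ {C} = {C} (intersection, +0)
ADSX@4: {C} ∩ {C} = {C} (intersection, +0)
ADLSX@4: {C} ∪ {G} = {C,G} (union, +1)
ADLNSX@4: {C,G} ∪ {A} = {A,C,G} (union, +1)
DX@5: {G} ∪ {C} = {C,G} (union, +1)
DSX@5: {C,G} ∩ {G} = {G} (intersection, +0)
ADSX@5: {T} ∪ {G} = {G,T} (union, +1)
ADLSX@5: {G,T} ∪ {C} = {C,G,T} (union, +1)
ADLNSX@5: {C,G,T} ∩ {G} = {G} (intersection, +0)
per-site changes: [1, 3, 3, 3, 3, 3]; total = 16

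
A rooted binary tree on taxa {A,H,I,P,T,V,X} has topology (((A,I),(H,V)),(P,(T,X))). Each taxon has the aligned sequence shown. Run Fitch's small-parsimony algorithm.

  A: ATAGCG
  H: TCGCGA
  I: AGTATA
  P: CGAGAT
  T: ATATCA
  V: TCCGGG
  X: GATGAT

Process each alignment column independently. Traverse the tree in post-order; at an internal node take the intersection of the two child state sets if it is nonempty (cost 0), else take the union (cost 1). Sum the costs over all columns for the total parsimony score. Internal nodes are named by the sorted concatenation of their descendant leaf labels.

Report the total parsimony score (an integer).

AI@0: {A} ∩ {A} = {A} (intersection, +0)
HV@0: {T} ∩ {T} = {T} (intersection, +0)
AHIV@0: {A} ∪ {T} = {A,T} (union, +1)
TX@0: {A} ∪ {G} = {A,G} (union, +1)
PTX@0: {C} ∪ {A,G} = {A,C,G} (union, +1)
AHIPTVX@0: {A,T} ∩ {A,C,G} = {A} (intersection, +0)
AI@1: {T} ∪ {G} = {G,T} (union, +1)
HV@1: {C} ∩ {C} = {C} (intersection, +0)
AHIV@1: {G,T} ∪ {C} = {C,G,T} (union, +1)
TX@1: {T} ∪ {A} = {A,T} (union, +1)
PTX@1: {G} ∪ {A,T} = {A,G,T} (union, +1)
AHIPTVX@1: {C,G,T} ∩ {A,G,T} = {G,T} (intersection, +0)
AI@2: {A} ∪ {T} = {A,T} (union, +1)
HV@2: {G} ∪ {C} = {C,G} (union, +1)
AHIV@2: {A,T} ∪ {C,G} = {A,C,G,T} (union, +1)
TX@2: {A} ∪ {T} = {A,T} (union, +1)
PTX@2: {A} ∩ {A,T} = {A} (intersection, +0)
AHIPTVX@2: {A,C,G,T} ∩ {A} = {A} (intersection, +0)
AI@3: {G} ∪ {A} = {A,G} (union, +1)
HV@3: {C} ∪ {G} = {C,G} (union, +1)
AHIV@3: {A,G} ∩ {C,G} = {G} (intersection, +0)
TX@3: {T} ∪ {G} = {G,T} (union, +1)
PTX@3: {G} ∩ {G,T} = {G} (intersection, +0)
AHIPTVX@3: {G} ∩ {G} = {G} (intersection, +0)
AI@4: {C} ∪ {T} = {C,T} (union, +1)
HV@4: {G} ∩ {G} = {G} (intersection, +0)
AHIV@4: {C,T} ∪ {G} = {C,G,T} (union, +1)
TX@4: {C} ∪ {A} = {A,C} (union, +1)
PTX@4: {A} ∩ {A,C} = {A} (intersection, +0)
AHIPTVX@4: {C,G,T} ∪ {A} = {A,C,G,T} (union, +1)
AI@5: {G} ∪ {A} = {A,G} (union, +1)
HV@5: {A} ∪ {G} = {A,G} (union, +1)
AHIV@5: {A,G} ∩ {A,G} = {A,G} (intersection, +0)
TX@5: {A} ∪ {T} = {A,T} (union, +1)
PTX@5: {T} ∩ {A,T} = {T} (intersection, +0)
AHIPTVX@5: {A,G} ∪ {T} = {A,G,T} (union, +1)
per-site changes: [3, 4, 4, 3, 4, 4]; total = 22

22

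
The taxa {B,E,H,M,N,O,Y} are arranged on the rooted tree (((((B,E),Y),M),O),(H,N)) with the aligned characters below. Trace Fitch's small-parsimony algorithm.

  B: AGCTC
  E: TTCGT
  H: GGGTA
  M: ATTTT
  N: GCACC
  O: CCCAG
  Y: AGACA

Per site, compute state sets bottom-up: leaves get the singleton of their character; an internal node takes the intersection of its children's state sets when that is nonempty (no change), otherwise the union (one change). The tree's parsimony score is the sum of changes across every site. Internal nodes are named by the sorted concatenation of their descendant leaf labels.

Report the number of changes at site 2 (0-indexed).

BE@0: {A} ∪ {T} = {A,T} (union, +1)
BEY@0: {A,T} ∩ {A} = {A} (intersection, +0)
BEMY@0: {A} ∩ {A} = {A} (intersection, +0)
BEMOY@0: {A} ∪ {C} = {A,C} (union, +1)
HN@0: {G} ∩ {G} = {G} (intersection, +0)
BEHMNOY@0: {A,C} ∪ {G} = {A,C,G} (union, +1)
BE@1: {G} ∪ {T} = {G,T} (union, +1)
BEY@1: {G,T} ∩ {G} = {G} (intersection, +0)
BEMY@1: {G} ∪ {T} = {G,T} (union, +1)
BEMOY@1: {G,T} ∪ {C} = {C,G,T} (union, +1)
HN@1: {G} ∪ {C} = {C,G} (union, +1)
BEHMNOY@1: {C,G,T} ∩ {C,G} = {C,G} (intersection, +0)
BE@2: {C} ∩ {C} = {C} (intersection, +0)
BEY@2: {C} ∪ {A} = {A,C} (union, +1)
BEMY@2: {A,C} ∪ {T} = {A,C,T} (union, +1)
BEMOY@2: {A,C,T} ∩ {C} = {C} (intersection, +0)
HN@2: {G} ∪ {A} = {A,G} (union, +1)
BEHMNOY@2: {C} ∪ {A,G} = {A,C,G} (union, +1)
BE@3: {T} ∪ {G} = {G,T} (union, +1)
BEY@3: {G,T} ∪ {C} = {C,G,T} (union, +1)
BEMY@3: {C,G,T} ∩ {T} = {T} (intersection, +0)
BEMOY@3: {T} ∪ {A} = {A,T} (union, +1)
HN@3: {T} ∪ {C} = {C,T} (union, +1)
BEHMNOY@3: {A,T} ∩ {C,T} = {T} (intersection, +0)
BE@4: {C} ∪ {T} = {C,T} (union, +1)
BEY@4: {C,T} ∪ {A} = {A,C,T} (union, +1)
BEMY@4: {A,C,T} ∩ {T} = {T} (intersection, +0)
BEMOY@4: {T} ∪ {G} = {G,T} (union, +1)
HN@4: {A} ∪ {C} = {A,C} (union, +1)
BEHMNOY@4: {G,T} ∪ {A,C} = {A,C,G,T} (union, +1)
per-site changes: [3, 4, 4, 4, 5]; total = 20

4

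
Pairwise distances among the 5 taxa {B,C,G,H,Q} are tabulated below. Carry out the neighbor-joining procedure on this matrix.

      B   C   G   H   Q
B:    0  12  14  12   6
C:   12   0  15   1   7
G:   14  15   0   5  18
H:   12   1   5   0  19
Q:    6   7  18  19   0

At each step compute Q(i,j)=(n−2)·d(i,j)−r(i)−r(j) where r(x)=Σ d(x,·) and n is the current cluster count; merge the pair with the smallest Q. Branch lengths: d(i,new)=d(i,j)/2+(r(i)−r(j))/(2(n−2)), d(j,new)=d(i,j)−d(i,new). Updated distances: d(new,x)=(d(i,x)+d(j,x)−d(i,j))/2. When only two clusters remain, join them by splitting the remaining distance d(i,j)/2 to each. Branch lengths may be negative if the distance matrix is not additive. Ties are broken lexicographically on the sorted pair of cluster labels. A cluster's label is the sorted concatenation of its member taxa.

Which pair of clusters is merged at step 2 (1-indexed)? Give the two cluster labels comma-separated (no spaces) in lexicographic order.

BQ,C

iteration 1: select B,Q (d=6, Q=-76); attach at lengths (2, 4); label the merged cluster BQ
  updated: d(BQ,C)=13/2, d(BQ,G)=13, d(BQ,H)=25/2
iteration 2: select BQ,C (d=13/2, Q=-83/2); attach at lengths (45/8, 7/8); label the merged cluster BCQ
  updated: d(BCQ,G)=43/4, d(BCQ,H)=7/2
iteration 3: select BCQ,G (d=43/4, Q=-77/4); attach at lengths (37/8, 49/8); label the merged cluster BCGQ
  updated: d(BCGQ,H)=-9/8
iteration 4: select BCGQ,H (d=-9/8); attach at lengths (-9/16, -9/16); label the merged cluster BCGHQ
final tree: ((((B:2,Q:4):45/8,C:7/8):37/8,G:49/8):-9/16,H:-9/16)
total length: 177/8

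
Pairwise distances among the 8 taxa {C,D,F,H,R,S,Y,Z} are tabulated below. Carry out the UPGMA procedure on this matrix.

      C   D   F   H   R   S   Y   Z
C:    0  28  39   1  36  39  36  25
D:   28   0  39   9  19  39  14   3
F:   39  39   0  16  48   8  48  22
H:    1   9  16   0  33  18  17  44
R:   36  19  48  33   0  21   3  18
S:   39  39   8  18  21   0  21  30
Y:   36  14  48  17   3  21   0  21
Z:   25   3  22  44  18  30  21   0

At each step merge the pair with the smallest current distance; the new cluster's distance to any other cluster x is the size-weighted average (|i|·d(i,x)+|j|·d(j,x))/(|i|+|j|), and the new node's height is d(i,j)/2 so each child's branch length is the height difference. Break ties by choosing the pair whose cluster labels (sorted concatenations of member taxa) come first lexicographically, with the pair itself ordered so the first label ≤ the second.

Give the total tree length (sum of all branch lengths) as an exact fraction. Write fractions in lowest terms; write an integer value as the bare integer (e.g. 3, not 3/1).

123/2

iteration 1: select C,H (d=1); attach at lengths (1/2, 1/2); label the merged cluster CH
  updated: d(CH,D)=37/2, d(CH,F)=55/2, d(CH,R)=69/2, d(CH,S)=57/2, d(CH,Y)=53/2, d(CH,Z)=69/2
iteration 2: select D,Z (d=3); attach at lengths (3/2, 3/2); label the merged cluster DZ
  updated: d(CH,DZ)=53/2, d(DZ,F)=61/2, d(DZ,R)=37/2, d(DZ,S)=69/2, d(DZ,Y)=35/2
iteration 3: select R,Y (d=3); attach at lengths (3/2, 3/2); label the merged cluster RY
  updated: d(CH,RY)=61/2, d(DZ,RY)=18, d(F,RY)=48, d(RY,S)=21
iteration 4: select F,S (d=8); attach at lengths (4, 4); label the merged cluster FS
  updated: d(CH,FS)=28, d(DZ,FS)=65/2, d(FS,RY)=69/2
iteration 5: select DZ,RY (d=18); attach at lengths (15/2, 15/2); label the merged cluster DRYZ
  updated: d(CH,DRYZ)=57/2, d(DRYZ,FS)=67/2
iteration 6: select CH,FS (d=28); attach at lengths (27/2, 10); label the merged cluster CFHS
  updated: d(CFHS,DRYZ)=31
iteration 7: select CFHS,DRYZ (d=31); attach at lengths (3/2, 13/2); label the merged cluster CDFHRSYZ
final tree: (((C:1/2,H:1/2):27/2,(F:4,S:4):10):3/2,((D:3/2,Z:3/2):15/2,(R:3/2,Y:3/2):15/2):13/2)
total length: 123/2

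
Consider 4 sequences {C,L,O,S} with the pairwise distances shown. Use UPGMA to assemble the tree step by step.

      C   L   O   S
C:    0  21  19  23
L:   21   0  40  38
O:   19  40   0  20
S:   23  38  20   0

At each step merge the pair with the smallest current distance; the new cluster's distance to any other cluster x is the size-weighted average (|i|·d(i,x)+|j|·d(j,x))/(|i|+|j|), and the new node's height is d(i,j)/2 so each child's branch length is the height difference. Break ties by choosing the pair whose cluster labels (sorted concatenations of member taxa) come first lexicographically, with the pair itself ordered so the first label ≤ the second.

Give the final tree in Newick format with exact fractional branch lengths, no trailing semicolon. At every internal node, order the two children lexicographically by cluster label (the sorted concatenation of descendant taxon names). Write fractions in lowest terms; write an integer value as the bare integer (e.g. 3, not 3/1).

(((C:19/2,O:19/2):5/4,S:43/4):23/4,L:33/2)

step 1: merge (C,O) at d=19; branch lengths C→19/2, O→19/2; new cluster CO
  updated: d(CO,L)=61/2, d(CO,S)=43/2
step 2: merge (CO,S) at d=43/2; branch lengths CO→5/4, S→43/4; new cluster COS
  updated: d(COS,L)=33
step 3: merge (COS,L) at d=33; branch lengths COS→23/4, L→33/2; new cluster CLOS
final tree: (((C:19/2,O:19/2):5/4,S:43/4):23/4,L:33/2)
total length: 213/4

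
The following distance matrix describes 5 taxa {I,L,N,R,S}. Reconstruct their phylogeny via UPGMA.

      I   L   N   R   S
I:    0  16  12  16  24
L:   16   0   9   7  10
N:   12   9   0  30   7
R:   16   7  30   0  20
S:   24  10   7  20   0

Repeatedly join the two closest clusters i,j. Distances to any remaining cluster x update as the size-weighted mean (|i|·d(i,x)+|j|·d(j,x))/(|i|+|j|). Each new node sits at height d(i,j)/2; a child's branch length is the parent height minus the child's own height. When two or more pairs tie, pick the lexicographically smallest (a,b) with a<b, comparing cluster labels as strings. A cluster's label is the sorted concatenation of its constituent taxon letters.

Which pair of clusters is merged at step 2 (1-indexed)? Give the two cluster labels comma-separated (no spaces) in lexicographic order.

N,S

iteration 1: select L,R (d=7); attach at lengths (7/2, 7/2); label the merged cluster LR
  updated: d(I,LR)=16, d(LR,N)=39/2, d(LR,S)=15
iteration 2: select N,S (d=7); attach at lengths (7/2, 7/2); label the merged cluster NS
  updated: d(I,NS)=18, d(LR,NS)=69/4
iteration 3: select I,LR (d=16); attach at lengths (8, 9/2); label the merged cluster ILR
  updated: d(ILR,NS)=35/2
iteration 4: select ILR,NS (d=35/2); attach at lengths (3/4, 21/4); label the merged cluster ILNRS
final tree: ((I:8,(L:7/2,R:7/2):9/2):3/4,(N:7/2,S:7/2):21/4)
total length: 65/2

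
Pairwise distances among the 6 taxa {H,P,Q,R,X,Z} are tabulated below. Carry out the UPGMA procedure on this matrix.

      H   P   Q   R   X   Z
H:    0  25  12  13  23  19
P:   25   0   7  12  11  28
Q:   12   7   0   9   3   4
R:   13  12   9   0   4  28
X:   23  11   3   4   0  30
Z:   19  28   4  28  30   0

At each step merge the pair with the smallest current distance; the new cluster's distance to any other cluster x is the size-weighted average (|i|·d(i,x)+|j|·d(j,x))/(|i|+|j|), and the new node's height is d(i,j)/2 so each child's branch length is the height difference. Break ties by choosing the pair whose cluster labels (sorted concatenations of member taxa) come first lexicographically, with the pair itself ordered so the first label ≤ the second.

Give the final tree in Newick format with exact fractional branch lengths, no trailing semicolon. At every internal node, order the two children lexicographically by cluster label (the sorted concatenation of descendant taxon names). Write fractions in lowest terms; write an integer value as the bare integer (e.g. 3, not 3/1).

((H:73/8,(P:5,((Q:3/2,X:3/2):7/4,R:13/4):7/4):33/8):71/40,Z:109/10)

step 1: merge (Q,X) at d=3; branch lengths Q→3/2, X→3/2; new cluster QX
  updated: d(H,QX)=35/2, d(P,QX)=9, d(QX,R)=13/2, d(QX,Z)=17
step 2: merge (QX,R) at d=13/2; branch lengths QX→7/4, R→13/4; new cluster QRX
  updated: d(H,QRX)=16, d(P,QRX)=10, d(QRX,Z)=62/3
step 3: merge (P,QRX) at d=10; branch lengths P→5, QRX→7/4; new cluster PQRX
  updated: d(H,PQRX)=73/4, d(PQRX,Z)=45/2
step 4: merge (H,PQRX) at d=73/4; branch lengths H→73/8, PQRX→33/8; new cluster HPQRX
  updated: d(HPQRX,Z)=109/5
step 5: merge (HPQRX,Z) at d=109/5; branch lengths HPQRX→71/40, Z→109/10; new cluster HPQRXZ
final tree: ((H:73/8,(P:5,((Q:3/2,X:3/2):7/4,R:13/4):7/4):33/8):71/40,Z:109/10)
total length: 1627/40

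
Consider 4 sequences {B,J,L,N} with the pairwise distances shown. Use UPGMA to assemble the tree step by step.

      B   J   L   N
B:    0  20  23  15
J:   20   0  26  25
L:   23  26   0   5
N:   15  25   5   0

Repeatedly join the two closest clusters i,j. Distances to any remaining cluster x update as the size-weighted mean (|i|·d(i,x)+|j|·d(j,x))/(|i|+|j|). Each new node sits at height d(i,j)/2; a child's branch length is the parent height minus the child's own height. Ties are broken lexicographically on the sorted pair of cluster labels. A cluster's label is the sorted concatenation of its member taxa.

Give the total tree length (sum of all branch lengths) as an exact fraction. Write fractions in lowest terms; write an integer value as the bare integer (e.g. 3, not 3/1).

step 1: merge (L,N) at d=5; branch lengths L→5/2, N→5/2; new cluster LN
  updated: d(B,LN)=19, d(J,LN)=51/2
step 2: merge (B,LN) at d=19; branch lengths B→19/2, LN→7; new cluster BLN
  updated: d(BLN,J)=71/3
step 3: merge (BLN,J) at d=71/3; branch lengths BLN→7/3, J→71/6; new cluster BJLN
final tree: ((B:19/2,(L:5/2,N:5/2):7):7/3,J:71/6)
total length: 107/3

107/3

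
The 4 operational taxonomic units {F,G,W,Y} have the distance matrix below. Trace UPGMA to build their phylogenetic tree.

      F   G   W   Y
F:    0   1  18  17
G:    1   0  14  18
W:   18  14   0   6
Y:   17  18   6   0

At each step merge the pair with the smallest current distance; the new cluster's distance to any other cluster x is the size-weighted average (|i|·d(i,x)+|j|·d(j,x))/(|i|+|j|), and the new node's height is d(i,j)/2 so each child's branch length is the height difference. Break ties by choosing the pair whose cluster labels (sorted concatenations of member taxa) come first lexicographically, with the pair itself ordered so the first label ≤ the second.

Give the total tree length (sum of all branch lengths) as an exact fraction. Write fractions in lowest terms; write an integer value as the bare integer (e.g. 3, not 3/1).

81/4

step 1: merge (F,G) at d=1; branch lengths F→1/2, G→1/2; new cluster FG
  updated: d(FG,W)=16, d(FG,Y)=35/2
step 2: merge (W,Y) at d=6; branch lengths W→3, Y→3; new cluster WY
  updated: d(FG,WY)=67/4
step 3: merge (FG,WY) at d=67/4; branch lengths FG→63/8, WY→43/8; new cluster FGWY
final tree: ((F:1/2,G:1/2):63/8,(W:3,Y:3):43/8)
total length: 81/4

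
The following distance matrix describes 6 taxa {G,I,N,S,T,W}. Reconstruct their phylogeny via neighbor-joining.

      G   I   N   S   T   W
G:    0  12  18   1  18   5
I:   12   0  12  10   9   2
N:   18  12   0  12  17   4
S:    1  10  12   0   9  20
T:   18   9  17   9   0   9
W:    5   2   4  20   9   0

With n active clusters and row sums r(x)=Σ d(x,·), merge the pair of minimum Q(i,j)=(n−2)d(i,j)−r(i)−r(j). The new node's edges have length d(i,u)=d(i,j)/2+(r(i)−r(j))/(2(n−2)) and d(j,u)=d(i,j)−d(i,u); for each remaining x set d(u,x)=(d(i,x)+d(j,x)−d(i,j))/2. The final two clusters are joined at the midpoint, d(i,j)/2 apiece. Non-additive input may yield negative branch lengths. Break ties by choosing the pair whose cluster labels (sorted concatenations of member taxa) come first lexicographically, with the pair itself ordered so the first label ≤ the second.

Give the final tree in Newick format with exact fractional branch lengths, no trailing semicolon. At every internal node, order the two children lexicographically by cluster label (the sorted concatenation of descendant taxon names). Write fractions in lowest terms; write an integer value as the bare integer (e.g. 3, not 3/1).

((((G:3/4,S:1/4):111/16,T:97/16):23/16,I:29/16):51/32,(N:65/12,W:-17/12):51/32)

iteration 1: select G,S (d=1, Q=-102); attach at lengths (3/4, 1/4); label the merged cluster GS
  updated: d(GS,I)=21/2, d(GS,N)=29/2, d(GS,T)=13, d(GS,W)=12
iteration 2: select N,W (d=4, Q=-125/2); attach at lengths (65/12, -17/12); label the merged cluster NW
  updated: d(GS,NW)=45/4, d(I,NW)=5, d(NW,T)=11
iteration 3: select GS,T (d=13, Q=-167/4); attach at lengths (111/16, 97/16); label the merged cluster GST
  updated: d(GST,I)=13/4, d(GST,NW)=37/8
iteration 4: select GST,I (d=13/4, Q=-103/8); attach at lengths (23/16, 29/16); label the merged cluster GIST
  updated: d(GIST,NW)=51/16
iteration 5: select GIST,NW (d=51/16); attach at lengths (51/32, 51/32); label the merged cluster GINSTW
final tree: ((((G:3/4,S:1/4):111/16,T:97/16):23/16,I:29/16):51/32,(N:65/12,W:-17/12):51/32)
total length: 391/16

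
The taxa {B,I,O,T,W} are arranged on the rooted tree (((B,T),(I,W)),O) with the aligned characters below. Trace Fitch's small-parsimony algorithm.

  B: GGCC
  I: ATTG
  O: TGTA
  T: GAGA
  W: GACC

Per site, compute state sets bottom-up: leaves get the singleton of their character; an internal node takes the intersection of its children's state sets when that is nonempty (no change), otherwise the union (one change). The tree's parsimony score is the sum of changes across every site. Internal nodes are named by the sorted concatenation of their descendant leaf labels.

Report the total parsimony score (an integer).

site 0, node BT: B={G} ∩ T={G} → {G} (+0)
site 0, node IW: I={A} ∪ W={G} → {A,G} (+1)
site 0, node BITW: BT={G} ∩ IW={A,G} → {G} (+0)
site 0, node BIOTW: BITW={G} ∪ O={T} → {G,T} (+1)
site 1, node BT: B={G} ∪ T={A} → {A,G} (+1)
site 1, node IW: I={T} ∪ W={A} → {A,T} (+1)
site 1, node BITW: BT={A,G} ∩ IW={A,T} → {A} (+0)
site 1, node BIOTW: BITW={A} ∪ O={G} → {A,G} (+1)
site 2, node BT: B={C} ∪ T={G} → {C,G} (+1)
site 2, node IW: I={T} ∪ W={C} → {C,T} (+1)
site 2, node BITW: BT={C,G} ∩ IW={C,T} → {C} (+0)
site 2, node BIOTW: BITW={C} ∪ O={T} → {C,T} (+1)
site 3, node BT: B={C} ∪ T={A} → {A,C} (+1)
site 3, node IW: I={G} ∪ W={C} → {C,G} (+1)
site 3, node BITW: BT={A,C} ∩ IW={C,G} → {C} (+0)
site 3, node BIOTW: BITW={C} ∪ O={A} → {A,C} (+1)
per-site changes: [2, 3, 3, 3]; total = 11

11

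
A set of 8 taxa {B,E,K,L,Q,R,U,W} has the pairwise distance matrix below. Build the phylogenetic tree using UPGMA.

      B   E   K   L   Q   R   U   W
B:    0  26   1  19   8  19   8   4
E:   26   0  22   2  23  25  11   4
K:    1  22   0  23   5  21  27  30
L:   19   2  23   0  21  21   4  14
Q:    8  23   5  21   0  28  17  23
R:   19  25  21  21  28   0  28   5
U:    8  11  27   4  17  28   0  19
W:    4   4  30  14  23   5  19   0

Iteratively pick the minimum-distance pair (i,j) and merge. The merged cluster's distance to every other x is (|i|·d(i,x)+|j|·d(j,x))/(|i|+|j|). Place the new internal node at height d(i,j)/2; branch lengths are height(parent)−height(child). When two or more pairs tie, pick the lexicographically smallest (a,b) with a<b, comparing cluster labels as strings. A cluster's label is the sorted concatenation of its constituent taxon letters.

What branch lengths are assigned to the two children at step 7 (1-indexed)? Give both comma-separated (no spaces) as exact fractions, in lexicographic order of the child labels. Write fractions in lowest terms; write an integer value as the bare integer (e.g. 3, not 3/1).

1. join B+K (d=1) ⇒ BK; edges |B|=1/2, |K|=1/2
  updated: d(BK,E)=24, d(BK,L)=21, d(BK,Q)=13/2, d(BK,R)=20, d(BK,U)=35/2, d(BK,W)=17
2. join E+L (d=2) ⇒ EL; edges |E|=1, |L|=1
  updated: d(BK,EL)=45/2, d(EL,Q)=22, d(EL,R)=23, d(EL,U)=15/2, d(EL,W)=9
3. join R+W (d=5) ⇒ RW; edges |R|=5/2, |W|=5/2
  updated: d(BK,RW)=37/2, d(EL,RW)=16, d(Q,RW)=51/2, d(RW,U)=47/2
4. join BK+Q (d=13/2) ⇒ BKQ; edges |BK|=11/4, |Q|=13/4
  updated: d(BKQ,EL)=67/3, d(BKQ,RW)=125/6, d(BKQ,U)=52/3
5. join EL+U (d=15/2) ⇒ ELU; edges |EL|=11/4, |U|=15/4
  updated: d(BKQ,ELU)=62/3, d(ELU,RW)=37/2
6. join ELU+RW (d=37/2) ⇒ ELRUW; edges |ELU|=11/2, |RW|=27/4
  updated: d(BKQ,ELRUW)=311/15
7. join BKQ+ELRUW (d=311/15) ⇒ BEKLQRUW; edges |BKQ|=427/60, |ELRUW|=67/60
final tree: (((B:1/2,K:1/2):11/4,Q:13/4):427/60,(((E:1,L:1):11/4,U:15/4):11/2,(R:5/2,W:5/2):27/4):67/60)
total length: 2459/60

427/60,67/60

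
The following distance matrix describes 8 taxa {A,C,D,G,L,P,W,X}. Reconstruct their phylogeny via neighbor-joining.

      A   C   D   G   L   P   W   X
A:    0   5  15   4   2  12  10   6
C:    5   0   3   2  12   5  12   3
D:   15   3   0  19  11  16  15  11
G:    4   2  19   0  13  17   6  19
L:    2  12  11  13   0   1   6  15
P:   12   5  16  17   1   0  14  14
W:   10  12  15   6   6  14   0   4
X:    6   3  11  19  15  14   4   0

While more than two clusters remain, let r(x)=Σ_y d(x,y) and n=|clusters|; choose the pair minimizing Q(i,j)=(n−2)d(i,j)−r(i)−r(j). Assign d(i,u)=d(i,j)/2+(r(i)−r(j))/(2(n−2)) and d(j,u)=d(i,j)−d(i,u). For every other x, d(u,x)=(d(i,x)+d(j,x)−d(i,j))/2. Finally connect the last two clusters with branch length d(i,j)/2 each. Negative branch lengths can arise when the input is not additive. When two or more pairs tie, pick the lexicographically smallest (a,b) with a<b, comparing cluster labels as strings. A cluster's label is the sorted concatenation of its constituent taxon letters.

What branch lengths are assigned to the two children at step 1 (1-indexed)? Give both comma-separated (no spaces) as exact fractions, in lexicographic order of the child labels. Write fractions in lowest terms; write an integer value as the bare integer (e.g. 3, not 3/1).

iteration 1: select L,P (d=1, Q=-133); attach at lengths (-13/12, 25/12); label the merged cluster LP
  updated: d(A,LP)=13/2, d(C,LP)=8, d(D,LP)=13, d(G,LP)=29/2, d(LP,W)=19/2, d(LP,X)=14
iteration 2: select C,D (d=3, Q=-94); attach at lengths (-14/5, 29/5); label the merged cluster CD
  updated: d(A,CD)=17/2, d(CD,G)=9, d(CD,LP)=9, d(CD,W)=12, d(CD,X)=11/2
iteration 3: select W,X (d=4, Q=-74); attach at lengths (9/8, 23/8); label the merged cluster WX
  updated: d(A,WX)=6, d(CD,WX)=27/4, d(G,WX)=21/2, d(LP,WX)=39/4
iteration 4: select A,G (d=4, Q=-51); attach at lengths (-1/6, 25/6); label the merged cluster AG
  updated: d(AG,CD)=27/4, d(AG,LP)=17/2, d(AG,WX)=25/4
iteration 5: select AG,LP (d=17/2, Q=-127/4); attach at lengths (45/16, 91/16); label the merged cluster AGLP
  updated: d(AGLP,CD)=29/8, d(AGLP,WX)=15/4
iteration 6: select AGLP,CD (d=29/8, Q=-113/8); attach at lengths (5/16, 53/16); label the merged cluster ACDGLP
  updated: d(ACDGLP,WX)=55/16
iteration 7: select ACDGLP,WX (d=55/16); attach at lengths (55/32, 55/32); label the merged cluster ACDGLPWX
final tree: ((((A:-1/6,G:25/6):45/16,(L:-13/12,P:25/12):91/16):5/16,(C:-14/5,D:29/5):53/16):55/32,(W:9/8,X:23/8):55/32)
total length: 441/16

-13/12,25/12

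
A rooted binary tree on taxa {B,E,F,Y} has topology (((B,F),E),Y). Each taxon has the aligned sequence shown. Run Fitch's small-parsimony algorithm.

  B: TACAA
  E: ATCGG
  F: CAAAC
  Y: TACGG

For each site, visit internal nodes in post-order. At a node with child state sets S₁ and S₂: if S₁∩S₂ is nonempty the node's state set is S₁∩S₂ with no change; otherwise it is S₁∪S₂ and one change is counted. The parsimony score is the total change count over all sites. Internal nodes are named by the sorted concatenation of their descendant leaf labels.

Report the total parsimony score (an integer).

7

site 0, node BF: B={T} ∪ F={C} → {C,T} (+1)
site 0, node BEF: BF={C,T} ∪ E={A} → {A,C,T} (+1)
site 0, node BEFY: BEF={A,C,T} ∩ Y={T} → {T} (+0)
site 1, node BF: B={A} ∩ F={A} → {A} (+0)
site 1, node BEF: BF={A} ∪ E={T} → {A,T} (+1)
site 1, node BEFY: BEF={A,T} ∩ Y={A} → {A} (+0)
site 2, node BF: B={C} ∪ F={A} → {A,C} (+1)
site 2, node BEF: BF={A,C} ∩ E={C} → {C} (+0)
site 2, node BEFY: BEF={C} ∩ Y={C} → {C} (+0)
site 3, node BF: B={A} ∩ F={A} → {A} (+0)
site 3, node BEF: BF={A} ∪ E={G} → {A,G} (+1)
site 3, node BEFY: BEF={A,G} ∩ Y={G} → {G} (+0)
site 4, node BF: B={A} ∪ F={C} → {A,C} (+1)
site 4, node BEF: BF={A,C} ∪ E={G} → {A,C,G} (+1)
site 4, node BEFY: BEF={A,C,G} ∩ Y={G} → {G} (+0)
per-site changes: [2, 1, 1, 1, 2]; total = 7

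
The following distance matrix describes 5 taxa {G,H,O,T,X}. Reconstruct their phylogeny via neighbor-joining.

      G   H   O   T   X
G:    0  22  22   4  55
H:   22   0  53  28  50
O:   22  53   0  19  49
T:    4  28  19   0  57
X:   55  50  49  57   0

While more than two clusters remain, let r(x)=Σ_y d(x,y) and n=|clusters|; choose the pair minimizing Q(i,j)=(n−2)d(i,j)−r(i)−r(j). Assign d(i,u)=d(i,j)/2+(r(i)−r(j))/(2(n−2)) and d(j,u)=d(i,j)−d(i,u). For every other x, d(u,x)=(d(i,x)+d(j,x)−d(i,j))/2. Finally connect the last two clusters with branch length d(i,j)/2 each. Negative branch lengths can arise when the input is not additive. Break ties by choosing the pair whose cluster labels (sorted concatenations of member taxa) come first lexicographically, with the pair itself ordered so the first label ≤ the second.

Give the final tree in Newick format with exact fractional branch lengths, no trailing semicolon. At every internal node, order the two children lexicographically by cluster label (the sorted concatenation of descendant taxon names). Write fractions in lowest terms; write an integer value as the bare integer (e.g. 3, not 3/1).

iteration 1: select H,X (d=50, Q=-214); attach at lengths (46/3, 104/3); label the merged cluster HX
  updated: d(G,HX)=27/2, d(HX,O)=26, d(HX,T)=35/2
iteration 2: select G,T (d=4, Q=-72); attach at lengths (7/4, 9/4); label the merged cluster GT
  updated: d(GT,HX)=27/2, d(GT,O)=37/2
iteration 3: select GT,HX (d=27/2, Q=-58); attach at lengths (3, 21/2); label the merged cluster GHTX
  updated: d(GHTX,O)=31/2
iteration 4: select GHTX,O (d=31/2); attach at lengths (31/4, 31/4); label the merged cluster GHOTX
final tree: (((G:7/4,T:9/4):3,(H:46/3,X:104/3):21/2):31/4,O:31/4)
total length: 83

(((G:7/4,T:9/4):3,(H:46/3,X:104/3):21/2):31/4,O:31/4)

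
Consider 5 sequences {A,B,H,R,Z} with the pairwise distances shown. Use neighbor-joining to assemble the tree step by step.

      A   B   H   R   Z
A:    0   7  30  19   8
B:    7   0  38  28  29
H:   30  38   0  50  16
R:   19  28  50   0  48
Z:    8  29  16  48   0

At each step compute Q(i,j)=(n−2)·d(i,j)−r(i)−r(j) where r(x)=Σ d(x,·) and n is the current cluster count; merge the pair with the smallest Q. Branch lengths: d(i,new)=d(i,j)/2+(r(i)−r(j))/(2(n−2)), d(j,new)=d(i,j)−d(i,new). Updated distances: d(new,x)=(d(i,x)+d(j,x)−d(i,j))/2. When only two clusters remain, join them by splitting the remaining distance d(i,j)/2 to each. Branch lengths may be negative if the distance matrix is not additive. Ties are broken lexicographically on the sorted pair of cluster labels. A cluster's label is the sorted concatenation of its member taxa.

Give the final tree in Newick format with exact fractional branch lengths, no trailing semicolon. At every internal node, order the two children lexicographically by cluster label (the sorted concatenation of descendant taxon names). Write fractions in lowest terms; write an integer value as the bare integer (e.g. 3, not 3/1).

iteration 1: select H,Z (d=16, Q=-187); attach at lengths (27/2, 5/2); label the merged cluster HZ
  updated: d(A,HZ)=11, d(B,HZ)=51/2, d(HZ,R)=41
iteration 2: select A,HZ (d=11, Q=-185/2); attach at lengths (-37/8, 125/8); label the merged cluster AHZ
  updated: d(AHZ,B)=43/4, d(AHZ,R)=49/2
iteration 3: select AHZ,B (d=43/4, Q=-253/4); attach at lengths (29/8, 57/8); label the merged cluster ABHZ
  updated: d(ABHZ,R)=167/8
iteration 4: select ABHZ,R (d=167/8); attach at lengths (167/16, 167/16); label the merged cluster ABHRZ
final tree: (((A:-37/8,(H:27/2,Z:5/2):125/8):29/8,B:57/8):167/16,R:167/16)
total length: 469/8

(((A:-37/8,(H:27/2,Z:5/2):125/8):29/8,B:57/8):167/16,R:167/16)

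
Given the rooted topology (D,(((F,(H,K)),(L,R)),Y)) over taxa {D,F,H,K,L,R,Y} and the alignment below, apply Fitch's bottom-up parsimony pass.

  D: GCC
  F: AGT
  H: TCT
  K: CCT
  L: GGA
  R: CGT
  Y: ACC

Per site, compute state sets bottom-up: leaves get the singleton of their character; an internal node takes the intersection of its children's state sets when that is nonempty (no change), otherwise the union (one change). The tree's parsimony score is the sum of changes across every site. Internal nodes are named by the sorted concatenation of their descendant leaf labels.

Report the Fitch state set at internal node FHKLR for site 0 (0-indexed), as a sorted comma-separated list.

[col 0] HK: children H:{T}, K:{C} ∪→ {C,T}; cost 1
[col 0] FHK: children F:{A}, HK:{C,T} ∪→ {A,C,T}; cost 1
[col 0] LR: children L:{G}, R:{C} ∪→ {C,G}; cost 1
[col 0] FHKLR: children FHK:{A,C,T}, LR:{C,G} ∩→ {C}; cost 0
[col 0] FHKLRY: children FHKLR:{C}, Y:{A} ∪→ {A,C}; cost 1
[col 0] DFHKLRY: children D:{G}, FHKLRY:{A,C} ∪→ {A,C,G}; cost 1
[col 1] HK: children H:{C}, K:{C} ∩→ {C}; cost 0
[col 1] FHK: children F:{G}, HK:{C} ∪→ {C,G}; cost 1
[col 1] LR: children L:{G}, R:{G} ∩→ {G}; cost 0
[col 1] FHKLR: children FHK:{C,G}, LR:{G} ∩→ {G}; cost 0
[col 1] FHKLRY: children FHKLR:{G}, Y:{C} ∪→ {C,G}; cost 1
[col 1] DFHKLRY: children D:{C}, FHKLRY:{C,G} ∩→ {C}; cost 0
[col 2] HK: children H:{T}, K:{T} ∩→ {T}; cost 0
[col 2] FHK: children F:{T}, HK:{T} ∩→ {T}; cost 0
[col 2] LR: children L:{A}, R:{T} ∪→ {A,T}; cost 1
[col 2] FHKLR: children FHK:{T}, LR:{A,T} ∩→ {T}; cost 0
[col 2] FHKLRY: children FHKLR:{T}, Y:{C} ∪→ {C,T}; cost 1
[col 2] DFHKLRY: children D:{C}, FHKLRY:{C,T} ∩→ {C}; cost 0
per-site changes: [5, 2, 2]; total = 9

C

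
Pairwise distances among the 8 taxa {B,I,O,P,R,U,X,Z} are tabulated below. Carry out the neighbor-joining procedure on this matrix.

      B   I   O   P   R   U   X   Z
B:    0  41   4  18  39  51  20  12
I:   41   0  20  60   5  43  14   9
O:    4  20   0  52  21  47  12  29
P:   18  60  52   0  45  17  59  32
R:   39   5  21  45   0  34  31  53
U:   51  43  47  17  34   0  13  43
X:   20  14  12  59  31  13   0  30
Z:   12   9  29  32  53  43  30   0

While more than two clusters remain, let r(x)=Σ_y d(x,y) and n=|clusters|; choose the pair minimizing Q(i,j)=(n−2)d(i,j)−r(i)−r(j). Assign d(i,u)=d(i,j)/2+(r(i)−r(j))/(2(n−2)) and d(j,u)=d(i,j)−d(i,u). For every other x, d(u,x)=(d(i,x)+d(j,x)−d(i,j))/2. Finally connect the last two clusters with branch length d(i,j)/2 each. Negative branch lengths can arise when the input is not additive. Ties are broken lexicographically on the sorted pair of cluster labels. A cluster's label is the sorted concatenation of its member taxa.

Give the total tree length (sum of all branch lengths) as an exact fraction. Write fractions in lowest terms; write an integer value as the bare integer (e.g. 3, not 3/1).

1. join P+U (d=17, Q=-429) ⇒ PU; edges |P|=137/12, |U|=67/12
  updated: d(B,PU)=26, d(I,PU)=43, d(O,PU)=41, d(PU,R)=31, d(PU,X)=55/2, d(PU,Z)=29
2. join I+R (d=5, Q=-287) ⇒ IR; edges |I|=-23/10, |R|=73/10
  updated: d(B,IR)=75/2, d(IR,O)=18, d(IR,PU)=69/2, d(IR,X)=20, d(IR,Z)=57/2
3. join B+O (d=4, Q=-375/2) ⇒ BO; edges |B|=23/16, |O|=41/16
  updated: d(BO,IR)=103/4, d(BO,PU)=63/2, d(BO,X)=14, d(BO,Z)=37/2
4. join PU+Z (d=29, Q=-283/2) ⇒ PUZ; edges |PU|=69/4, |Z|=47/4
  updated: d(BO,PUZ)=21/2, d(IR,PUZ)=17, d(PUZ,X)=57/4
5. join BO+PUZ (d=21/2, Q=-71) ⇒ BOPUZ; edges |BO|=59/8, |PUZ|=25/8
  updated: d(BOPUZ,IR)=129/8, d(BOPUZ,X)=71/8
6. join BOPUZ+IR (d=129/8, Q=-45) ⇒ BIOPRUZ; edges |BOPUZ|=5/2, |IR|=109/8
  updated: d(BIOPRUZ,X)=51/8
7. join BIOPRUZ+X (d=51/8) ⇒ BIOPRUXZ; edges |BIOPRUZ|=51/16, |X|=51/16
final tree: ((((B:23/16,O:41/16):59/8,((P:137/12,U:67/12):69/4,Z:47/4):25/8):5/2,(I:-23/10,R:73/10):109/8):51/16,X:51/16)
total length: 88

88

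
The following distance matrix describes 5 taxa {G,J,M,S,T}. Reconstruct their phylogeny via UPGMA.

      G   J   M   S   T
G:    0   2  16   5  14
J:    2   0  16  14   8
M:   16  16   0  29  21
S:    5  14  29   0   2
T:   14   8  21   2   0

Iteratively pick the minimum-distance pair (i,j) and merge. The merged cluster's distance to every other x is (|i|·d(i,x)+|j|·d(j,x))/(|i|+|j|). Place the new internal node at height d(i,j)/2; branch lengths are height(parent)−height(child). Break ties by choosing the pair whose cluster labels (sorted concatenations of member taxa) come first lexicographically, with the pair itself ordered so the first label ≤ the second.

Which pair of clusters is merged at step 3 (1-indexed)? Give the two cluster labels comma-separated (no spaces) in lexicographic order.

iteration 1: select G,J (d=2); attach at lengths (1, 1); label the merged cluster GJ
  updated: d(GJ,M)=16, d(GJ,S)=19/2, d(GJ,T)=11
iteration 2: select S,T (d=2); attach at lengths (1, 1); label the merged cluster ST
  updated: d(GJ,ST)=41/4, d(M,ST)=25
iteration 3: select GJ,ST (d=41/4); attach at lengths (33/8, 33/8); label the merged cluster GJST
  updated: d(GJST,M)=41/2
iteration 4: select GJST,M (d=41/2); attach at lengths (41/8, 41/4); label the merged cluster GJMST
final tree: (((G:1,J:1):33/8,(S:1,T:1):33/8):41/8,M:41/4)
total length: 221/8

GJ,ST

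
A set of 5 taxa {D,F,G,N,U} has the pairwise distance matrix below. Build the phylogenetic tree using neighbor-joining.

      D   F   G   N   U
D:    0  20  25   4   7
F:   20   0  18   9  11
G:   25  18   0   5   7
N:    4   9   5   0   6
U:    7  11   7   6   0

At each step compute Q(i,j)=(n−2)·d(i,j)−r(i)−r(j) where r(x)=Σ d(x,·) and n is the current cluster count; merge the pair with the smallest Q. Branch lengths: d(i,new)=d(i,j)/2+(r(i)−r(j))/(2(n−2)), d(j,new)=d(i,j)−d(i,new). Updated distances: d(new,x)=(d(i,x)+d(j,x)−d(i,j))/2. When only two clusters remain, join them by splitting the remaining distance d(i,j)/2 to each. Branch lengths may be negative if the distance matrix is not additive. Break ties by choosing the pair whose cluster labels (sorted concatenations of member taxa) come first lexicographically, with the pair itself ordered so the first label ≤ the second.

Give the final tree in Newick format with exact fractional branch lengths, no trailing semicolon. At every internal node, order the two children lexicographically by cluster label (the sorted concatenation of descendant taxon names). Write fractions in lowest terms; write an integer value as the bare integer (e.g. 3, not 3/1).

step 1: merge (D,N) at d=4, Q=-68; branch lengths D→22/3, N→-10/3; new cluster DN
  updated: d(DN,F)=25/2, d(DN,G)=13, d(DN,U)=9/2
step 2: merge (DN,F) at d=25/2, Q=-93/2; branch lengths DN→27/8, F→73/8; new cluster DFN
  updated: d(DFN,G)=37/4, d(DFN,U)=3/2
step 3: merge (DFN,G) at d=37/4, Q=-71/4; branch lengths DFN→15/8, G→59/8; new cluster DFGN
  updated: d(DFGN,U)=-3/8
step 4: merge (DFGN,U) at d=-3/8; branch lengths DFGN→-3/16, U→-3/16; new cluster DFGNU
final tree: ((((D:22/3,N:-10/3):27/8,F:73/8):15/8,G:59/8):-3/16,U:-3/16)
total length: 203/8

((((D:22/3,N:-10/3):27/8,F:73/8):15/8,G:59/8):-3/16,U:-3/16)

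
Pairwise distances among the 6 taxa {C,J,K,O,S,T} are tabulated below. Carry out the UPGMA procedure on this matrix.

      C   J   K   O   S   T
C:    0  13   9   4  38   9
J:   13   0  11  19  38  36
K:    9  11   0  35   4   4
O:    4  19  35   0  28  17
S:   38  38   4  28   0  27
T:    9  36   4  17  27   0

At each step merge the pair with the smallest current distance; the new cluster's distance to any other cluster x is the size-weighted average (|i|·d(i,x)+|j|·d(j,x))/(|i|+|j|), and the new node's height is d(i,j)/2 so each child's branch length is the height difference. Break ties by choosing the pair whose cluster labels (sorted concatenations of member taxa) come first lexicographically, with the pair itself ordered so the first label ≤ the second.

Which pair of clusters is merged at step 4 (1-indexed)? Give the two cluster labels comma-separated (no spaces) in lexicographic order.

COT,J

1. join C+O (d=4) ⇒ CO; edges |C|=2, |O|=2
  updated: d(CO,J)=16, d(CO,K)=22, d(CO,S)=33, d(CO,T)=13
2. join K+S (d=4) ⇒ KS; edges |K|=2, |S|=2
  updated: d(CO,KS)=55/2, d(J,KS)=49/2, d(KS,T)=31/2
3. join CO+T (d=13) ⇒ COT; edges |CO|=9/2, |T|=13/2
  updated: d(COT,J)=68/3, d(COT,KS)=47/2
4. join COT+J (d=68/3) ⇒ CJOT; edges |COT|=29/6, |J|=34/3
  updated: d(CJOT,KS)=95/4
5. join CJOT+KS (d=95/4) ⇒ CJKOST; edges |CJOT|=13/24, |KS|=79/8
final tree: ((((C:2,O:2):9/2,T:13/2):29/6,J:34/3):13/24,(K:2,S:2):79/8)
total length: 547/12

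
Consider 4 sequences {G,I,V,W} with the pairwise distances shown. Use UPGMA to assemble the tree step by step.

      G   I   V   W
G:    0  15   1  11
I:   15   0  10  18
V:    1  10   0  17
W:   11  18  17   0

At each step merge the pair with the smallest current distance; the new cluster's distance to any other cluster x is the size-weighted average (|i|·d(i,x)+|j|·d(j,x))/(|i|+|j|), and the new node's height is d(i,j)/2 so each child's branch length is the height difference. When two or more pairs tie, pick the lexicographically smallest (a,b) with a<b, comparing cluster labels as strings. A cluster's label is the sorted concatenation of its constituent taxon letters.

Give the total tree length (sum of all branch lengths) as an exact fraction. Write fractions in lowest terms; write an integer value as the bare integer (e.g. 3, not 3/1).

265/12

1. join G+V (d=1) ⇒ GV; edges |G|=1/2, |V|=1/2
  updated: d(GV,I)=25/2, d(GV,W)=14
2. join GV+I (d=25/2) ⇒ GIV; edges |GV|=23/4, |I|=25/4
  updated: d(GIV,W)=46/3
3. join GIV+W (d=46/3) ⇒ GIVW; edges |GIV|=17/12, |W|=23/3
final tree: (((G:1/2,V:1/2):23/4,I:25/4):17/12,W:23/3)
total length: 265/12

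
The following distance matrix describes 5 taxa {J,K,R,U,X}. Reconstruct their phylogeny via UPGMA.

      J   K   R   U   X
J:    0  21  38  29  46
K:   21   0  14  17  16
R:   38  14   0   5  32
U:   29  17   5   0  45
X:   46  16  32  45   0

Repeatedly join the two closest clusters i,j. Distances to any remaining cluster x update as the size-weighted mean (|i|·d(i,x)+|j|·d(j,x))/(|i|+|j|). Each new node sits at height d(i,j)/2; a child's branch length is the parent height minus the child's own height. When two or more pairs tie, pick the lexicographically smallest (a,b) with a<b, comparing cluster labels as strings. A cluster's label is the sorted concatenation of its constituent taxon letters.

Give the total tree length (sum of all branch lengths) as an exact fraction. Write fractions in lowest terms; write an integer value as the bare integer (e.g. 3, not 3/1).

iteration 1: select R,U (d=5); attach at lengths (5/2, 5/2); label the merged cluster RU
  updated: d(J,RU)=67/2, d(K,RU)=31/2, d(RU,X)=77/2
iteration 2: select K,RU (d=31/2); attach at lengths (31/4, 21/4); label the merged cluster KRU
  updated: d(J,KRU)=88/3, d(KRU,X)=31
iteration 3: select J,KRU (d=88/3); attach at lengths (44/3, 83/12); label the merged cluster JKRU
  updated: d(JKRU,X)=139/4
iteration 4: select JKRU,X (d=139/4); attach at lengths (65/24, 139/8); label the merged cluster JKRUX
final tree: ((J:44/3,(K:31/4,(R:5/2,U:5/2):21/4):83/12):65/24,X:139/8)
total length: 179/3

179/3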